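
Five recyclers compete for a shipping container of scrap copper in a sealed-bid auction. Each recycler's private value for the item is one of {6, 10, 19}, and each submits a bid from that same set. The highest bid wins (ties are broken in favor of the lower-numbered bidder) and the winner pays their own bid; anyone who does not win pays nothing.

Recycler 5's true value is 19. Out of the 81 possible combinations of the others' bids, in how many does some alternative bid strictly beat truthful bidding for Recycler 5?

Others bid (6, 6, 6, 6): truth gives 0; bid 10 gives 9 > 0. Violating.
Others bid (6, 6, 6, 10): truth gives 0; no alternative beats it.
Others bid (6, 6, 6, 19): truth gives 0; no alternative beats it.
(Checking all 81 profiles: 1 has a profitable deviation, 80 do not.)

1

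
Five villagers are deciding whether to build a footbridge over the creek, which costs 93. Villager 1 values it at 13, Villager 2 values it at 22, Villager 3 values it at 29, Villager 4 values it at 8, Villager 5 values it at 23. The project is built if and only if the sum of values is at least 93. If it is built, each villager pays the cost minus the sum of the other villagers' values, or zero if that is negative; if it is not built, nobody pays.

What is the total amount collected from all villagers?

Total value 95 ≥ cost 93, so it is built.
Villager 1: others sum to 82; max(0, 93 - 82) = 11.
Villager 2: others sum to 73; max(0, 93 - 73) = 20.
Villager 3: others sum to 66; max(0, 93 - 66) = 27.
Villager 4: others sum to 87; max(0, 93 - 87) = 6.
Villager 5: others sum to 72; max(0, 93 - 72) = 21.
Total collected = 11 + 20 + 27 + 6 + 21 = 85.

85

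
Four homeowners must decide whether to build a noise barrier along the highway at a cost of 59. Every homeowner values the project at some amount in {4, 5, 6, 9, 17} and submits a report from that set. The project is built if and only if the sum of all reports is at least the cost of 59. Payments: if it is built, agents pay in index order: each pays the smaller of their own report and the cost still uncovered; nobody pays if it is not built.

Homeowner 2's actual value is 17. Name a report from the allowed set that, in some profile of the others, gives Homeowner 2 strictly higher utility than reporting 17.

9

Suppose Homeowner 1 reports 17, Homeowner 3 reports 17 and Homeowner 4 reports 17.
Report 17: project built, pays 17, utility 17 - 17 = 0.
Report 9: project built, pays 9, utility 17 - 9 = 8.
So reporting 9 beats truth here (8 > 0).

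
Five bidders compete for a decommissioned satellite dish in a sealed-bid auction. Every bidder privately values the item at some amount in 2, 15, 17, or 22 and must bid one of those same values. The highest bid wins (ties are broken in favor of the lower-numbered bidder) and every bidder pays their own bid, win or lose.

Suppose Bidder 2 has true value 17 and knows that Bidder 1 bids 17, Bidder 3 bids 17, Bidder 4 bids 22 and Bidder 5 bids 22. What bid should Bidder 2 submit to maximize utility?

Bid 2: loses but pays 2, utility -2.
Bid 15: loses but pays 15, utility -15.
Bid 17: loses but pays 17, utility -17.
Bid 22: wins, pays 22, utility 17 - 22 = -5.
The best choice is 2 with utility -2.

2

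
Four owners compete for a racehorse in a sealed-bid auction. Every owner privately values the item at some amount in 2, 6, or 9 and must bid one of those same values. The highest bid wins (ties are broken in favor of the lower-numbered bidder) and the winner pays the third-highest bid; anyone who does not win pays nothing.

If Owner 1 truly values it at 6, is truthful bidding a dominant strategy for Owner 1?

Consider the case where Owner 2 bids 2, Owner 3 bids 2 and Owner 4 bids 9.
Truthful bid 6: loses, pays 0, utility 0.
Bid 9 instead: wins, pays 2, utility 6 - 2 = 4.
Since 4 > 0, bidding 9 is strictly better here, so truthful bidding is not dominant.

No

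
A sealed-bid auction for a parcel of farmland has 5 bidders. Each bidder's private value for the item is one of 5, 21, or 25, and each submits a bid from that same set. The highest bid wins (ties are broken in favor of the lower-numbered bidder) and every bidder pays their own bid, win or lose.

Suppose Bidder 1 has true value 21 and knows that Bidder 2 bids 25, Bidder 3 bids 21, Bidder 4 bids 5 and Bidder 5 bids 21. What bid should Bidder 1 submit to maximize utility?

25

Bid 5: loses but pays 5, utility -5.
Bid 21: loses but pays 21, utility -21.
Bid 25: wins, pays 25, utility 21 - 25 = -4.
The best choice is 25 with utility -4.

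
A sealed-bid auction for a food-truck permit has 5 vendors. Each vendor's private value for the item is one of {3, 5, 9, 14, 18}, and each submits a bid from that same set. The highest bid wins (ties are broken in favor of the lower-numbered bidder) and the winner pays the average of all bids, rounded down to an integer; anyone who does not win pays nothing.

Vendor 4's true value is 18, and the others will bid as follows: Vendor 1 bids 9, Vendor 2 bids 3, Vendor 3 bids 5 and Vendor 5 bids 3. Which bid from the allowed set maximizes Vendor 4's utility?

14

Bid 3: loses, pays 0, utility 0.
Bid 5: loses, pays 0, utility 0.
Bid 9: loses, pays 0, utility 0.
Bid 14: wins, pays 6, utility 18 - 6 = 12.
Bid 18: wins, pays 7, utility 18 - 7 = 11.
The best choice is 14 with utility 12.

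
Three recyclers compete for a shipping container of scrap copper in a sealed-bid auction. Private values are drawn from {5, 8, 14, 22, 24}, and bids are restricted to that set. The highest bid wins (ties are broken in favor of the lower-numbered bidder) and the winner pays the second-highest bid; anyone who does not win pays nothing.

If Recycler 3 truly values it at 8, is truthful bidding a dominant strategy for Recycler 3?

Check each profile of the others' bids and compare truth against every alternative bid.
Others bid (5, 5): truth gives 3, best alternative gives 3.
Others bid (5, 8): truth gives 0, best alternative gives 0.
Others bid (5, 14): truth gives 0, best alternative gives 0.
Others bid (5, 22): truth gives 0, best alternative gives 0.
Others bid (5, 24): truth gives 0, best alternative gives 0.
Others bid (8, 5): truth gives 0, best alternative gives 0.
(Remaining 19 profiles checked similarly; truth is weakly best in each.)
In every case the truthful bid is at least as good as any alternative, so it is a dominant strategy.

Yes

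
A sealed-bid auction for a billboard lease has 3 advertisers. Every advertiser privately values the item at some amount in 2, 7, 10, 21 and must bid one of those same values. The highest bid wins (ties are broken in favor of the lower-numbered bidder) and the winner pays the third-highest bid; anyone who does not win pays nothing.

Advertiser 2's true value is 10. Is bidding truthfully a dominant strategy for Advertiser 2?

Consider the case where Advertiser 1 bids 2 and Advertiser 3 bids 21.
Truthful bid 10: loses, pays 0, utility 0.
Bid 21 instead: wins, pays 2, utility 10 - 2 = 8.
Since 8 > 0, bidding 21 is strictly better here, so truthful bidding is not dominant.

No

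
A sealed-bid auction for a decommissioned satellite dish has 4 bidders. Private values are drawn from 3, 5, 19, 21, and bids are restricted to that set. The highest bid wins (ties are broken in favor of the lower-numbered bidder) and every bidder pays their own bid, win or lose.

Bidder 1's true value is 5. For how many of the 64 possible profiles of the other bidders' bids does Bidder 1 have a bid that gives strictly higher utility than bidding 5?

Others bid (3, 3, 3): truth gives 0; bid 3 gives 2 > 0. Violating.
Others bid (3, 3, 19): truth gives -5; bid 3 gives -3 > -5. Violating.
Others bid (3, 3, 21): truth gives -5; bid 3 gives -3 > -5. Violating.
Others bid (3, 5, 19): truth gives -5; bid 3 gives -3 > -5. Violating.
Others bid (3, 3, 5): truth gives 0; no alternative beats it.
Others bid (3, 5, 3): truth gives 0; no alternative beats it.
(Checking all 64 profiles: 57 have a profitable deviation, 7 do not.)

57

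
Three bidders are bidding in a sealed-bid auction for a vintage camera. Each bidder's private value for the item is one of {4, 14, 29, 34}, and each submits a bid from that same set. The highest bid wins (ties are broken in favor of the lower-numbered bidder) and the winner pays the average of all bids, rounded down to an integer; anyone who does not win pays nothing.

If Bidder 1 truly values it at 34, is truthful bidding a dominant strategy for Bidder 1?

Consider the case where Bidder 2 bids 4 and Bidder 3 bids 4.
Truthful bid 34: wins, pays 14, utility 34 - 14 = 20.
Bid 4 instead: wins, pays 4, utility 34 - 4 = 30.
Since 30 > 20, bidding 4 is strictly better here, so truthful bidding is not dominant.

No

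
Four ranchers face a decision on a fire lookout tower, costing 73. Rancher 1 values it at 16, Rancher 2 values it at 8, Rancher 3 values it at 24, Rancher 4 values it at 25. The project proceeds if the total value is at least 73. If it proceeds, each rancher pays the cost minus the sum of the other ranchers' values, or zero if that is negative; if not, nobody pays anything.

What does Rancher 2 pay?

Total value 73 ≥ cost 73, so the project is built.
The other ranchers' values sum to 65.
Cost minus that sum is 73 - 65 = 8.

8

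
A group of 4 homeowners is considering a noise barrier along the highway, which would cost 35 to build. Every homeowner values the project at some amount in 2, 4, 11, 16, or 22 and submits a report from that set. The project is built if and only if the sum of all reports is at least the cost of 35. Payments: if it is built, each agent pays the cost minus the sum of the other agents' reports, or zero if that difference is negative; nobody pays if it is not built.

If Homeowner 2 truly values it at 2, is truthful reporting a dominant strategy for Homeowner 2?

Yes

Check each profile of the others' reports and compare truth against every alternative report.
Others report (4, 11, 16): truth gives 0, best alternative gives -2.
Others report (4, 16, 11): truth gives 0, best alternative gives -2.
Others report (11, 4, 16): truth gives 0, best alternative gives -2.
Others report (11, 16, 4): truth gives 0, best alternative gives -2.
Others report (16, 4, 11): truth gives 0, best alternative gives -2.
Others report (16, 11, 4): truth gives 0, best alternative gives -2.
(Remaining 119 profiles checked similarly; truth is weakly best in each.)
In every case the truthful report is at least as good as any alternative, so it is a dominant strategy.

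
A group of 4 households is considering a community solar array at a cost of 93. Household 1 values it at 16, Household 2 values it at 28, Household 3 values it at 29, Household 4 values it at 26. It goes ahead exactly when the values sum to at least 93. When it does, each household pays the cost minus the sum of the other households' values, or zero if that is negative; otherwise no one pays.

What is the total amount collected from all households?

Total value 99 ≥ cost 93, so it is built.
Household 1: others sum to 83; max(0, 93 - 83) = 10.
Household 2: others sum to 71; max(0, 93 - 71) = 22.
Household 3: others sum to 70; max(0, 93 - 70) = 23.
Household 4: others sum to 73; max(0, 93 - 73) = 20.
Total collected = 10 + 22 + 23 + 20 = 75.

75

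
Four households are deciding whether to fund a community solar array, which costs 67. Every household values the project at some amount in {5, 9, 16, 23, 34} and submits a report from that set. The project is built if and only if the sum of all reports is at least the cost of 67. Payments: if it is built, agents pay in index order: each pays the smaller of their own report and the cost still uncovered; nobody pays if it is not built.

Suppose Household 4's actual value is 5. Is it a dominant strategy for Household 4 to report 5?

Yes

Check each profile of the others' reports and compare truth against every alternative report.
Others report (9, 16, 34): truth gives 0, best alternative gives -3.
Others report (9, 34, 16): truth gives 0, best alternative gives -3.
Others report (16, 9, 34): truth gives 0, best alternative gives -3.
Others report (16, 34, 9): truth gives 0, best alternative gives -3.
Others report (34, 9, 16): truth gives 0, best alternative gives -3.
Others report (34, 16, 9): truth gives 0, best alternative gives -3.
(Remaining 119 profiles checked similarly; truth is weakly best in each.)
In every case the truthful report is at least as good as any alternative, so it is a dominant strategy.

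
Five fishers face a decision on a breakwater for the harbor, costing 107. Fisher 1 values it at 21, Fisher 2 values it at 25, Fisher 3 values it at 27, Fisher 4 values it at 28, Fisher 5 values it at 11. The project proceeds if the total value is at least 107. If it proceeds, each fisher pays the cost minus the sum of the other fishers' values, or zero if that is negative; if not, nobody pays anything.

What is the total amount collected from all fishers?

Total value 112 ≥ cost 107, so it is built.
Fisher 1: others sum to 91; max(0, 107 - 91) = 16.
Fisher 2: others sum to 87; max(0, 107 - 87) = 20.
Fisher 3: others sum to 85; max(0, 107 - 85) = 22.
Fisher 4: others sum to 84; max(0, 107 - 84) = 23.
Fisher 5: others sum to 101; max(0, 107 - 101) = 6.
Total collected = 16 + 20 + 22 + 23 + 6 = 87.

87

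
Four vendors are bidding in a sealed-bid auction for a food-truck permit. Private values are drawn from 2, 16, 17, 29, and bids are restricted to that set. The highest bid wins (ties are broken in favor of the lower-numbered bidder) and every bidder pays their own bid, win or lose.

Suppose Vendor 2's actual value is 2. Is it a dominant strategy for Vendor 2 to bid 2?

Yes

Check each profile of the others' bids and compare truth against every alternative bid.
Others bid (2, 2, 29): truth gives -2, best alternative gives -16.
Others bid (2, 16, 29): truth gives -2, best alternative gives -16.
Others bid (2, 17, 29): truth gives -2, best alternative gives -16.
Others bid (2, 29, 2): truth gives -2, best alternative gives -16.
Others bid (2, 29, 16): truth gives -2, best alternative gives -16.
Others bid (2, 29, 17): truth gives -2, best alternative gives -16.
(Remaining 58 profiles checked similarly; truth is weakly best in each.)
In every case the truthful bid is at least as good as any alternative, so it is a dominant strategy.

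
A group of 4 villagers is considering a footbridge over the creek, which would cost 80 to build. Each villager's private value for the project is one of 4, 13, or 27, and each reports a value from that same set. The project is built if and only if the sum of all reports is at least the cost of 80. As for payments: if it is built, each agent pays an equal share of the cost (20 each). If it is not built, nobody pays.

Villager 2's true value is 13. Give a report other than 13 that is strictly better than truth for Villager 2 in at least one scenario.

Suppose Villager 1 reports 13, Villager 3 reports 27 and Villager 4 reports 27.
Report 13: project built, pays 20, utility 13 - 20 = -7.
Report 4: project not built, utility 0.
So reporting 4 beats truth here (0 > -7).

4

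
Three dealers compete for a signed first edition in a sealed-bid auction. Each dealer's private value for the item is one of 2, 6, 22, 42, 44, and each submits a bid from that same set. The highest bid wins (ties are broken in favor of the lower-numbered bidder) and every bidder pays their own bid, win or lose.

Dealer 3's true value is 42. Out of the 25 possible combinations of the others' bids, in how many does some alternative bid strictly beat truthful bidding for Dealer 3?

20

Others bid (2, 2): truth gives 0; bid 6 gives 36 > 0. Violating.
Others bid (2, 6): truth gives 0; bid 22 gives 20 > 0. Violating.
Others bid (2, 42): truth gives -42; bid 2 gives -2 > -42. Violating.
Others bid (2, 44): truth gives -42; bid 2 gives -2 > -42. Violating.
Others bid (2, 22): truth gives 0; no alternative beats it.
Others bid (6, 22): truth gives 0; no alternative beats it.
(Checking all 25 profiles: 20 have a profitable deviation, 5 do not.)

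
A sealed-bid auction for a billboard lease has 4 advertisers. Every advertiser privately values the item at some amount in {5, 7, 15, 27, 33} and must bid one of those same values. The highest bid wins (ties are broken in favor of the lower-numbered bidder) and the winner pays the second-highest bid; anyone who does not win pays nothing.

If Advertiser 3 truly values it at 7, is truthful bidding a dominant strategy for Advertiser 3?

Check each profile of the others' bids and compare truth against every alternative bid.
Others bid (5, 5, 5): truth gives 2, best alternative gives 2.
Others bid (5, 5, 7): truth gives 0, best alternative gives 0.
Others bid (5, 5, 15): truth gives 0, best alternative gives 0.
Others bid (5, 5, 27): truth gives 0, best alternative gives 0.
Others bid (5, 5, 33): truth gives 0, best alternative gives 0.
Others bid (5, 7, 5): truth gives 0, best alternative gives 0.
(Remaining 119 profiles checked similarly; truth is weakly best in each.)
In every case the truthful bid is at least as good as any alternative, so it is a dominant strategy.

Yes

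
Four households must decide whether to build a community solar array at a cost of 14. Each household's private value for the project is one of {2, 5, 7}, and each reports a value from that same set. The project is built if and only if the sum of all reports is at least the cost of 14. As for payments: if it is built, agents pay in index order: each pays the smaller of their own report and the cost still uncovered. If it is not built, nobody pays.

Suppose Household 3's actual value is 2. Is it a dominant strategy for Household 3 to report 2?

Yes

Check each profile of the others' reports and compare truth against every alternative report.
Others report (2, 2, 5): truth gives 0, best alternative gives -3.
Others report (2, 2, 7): truth gives 0, best alternative gives -3.
Others report (2, 5, 2): truth gives 0, best alternative gives -3.
Others report (2, 5, 5): truth gives 0, best alternative gives -3.
Others report (2, 5, 7): truth gives 0, best alternative gives -3.
Others report (2, 7, 2): truth gives 0, best alternative gives -3.
(Remaining 21 profiles checked similarly; truth is weakly best in each.)
In every case the truthful report is at least as good as any alternative, so it is a dominant strategy.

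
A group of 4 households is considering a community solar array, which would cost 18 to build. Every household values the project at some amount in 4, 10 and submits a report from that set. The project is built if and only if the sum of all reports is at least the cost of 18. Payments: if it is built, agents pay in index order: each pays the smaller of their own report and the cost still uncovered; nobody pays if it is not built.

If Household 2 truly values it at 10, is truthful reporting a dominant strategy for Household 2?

Consider the case where Household 1 reports 4, Household 3 reports 4 and Household 4 reports 10.
Truthful report 10: project built, pays 10, utility 10 - 10 = 0.
Report 4 instead: project built, pays 4, utility 10 - 4 = 6.
Since 6 > 0, reporting 4 is strictly better here, so truthful reporting is not dominant.

No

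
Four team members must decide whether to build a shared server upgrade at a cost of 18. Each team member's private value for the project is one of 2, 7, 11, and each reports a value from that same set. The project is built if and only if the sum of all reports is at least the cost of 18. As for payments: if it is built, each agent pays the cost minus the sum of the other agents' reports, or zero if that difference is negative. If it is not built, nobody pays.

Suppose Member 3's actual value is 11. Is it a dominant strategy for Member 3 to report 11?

Check each profile of the others' reports and compare truth against every alternative report.
Others report (2, 7, 11): truth gives 11, best alternative gives 11.
Others report (2, 11, 7): truth gives 11, best alternative gives 11.
Others report (2, 11, 11): truth gives 11, best alternative gives 11.
Others report (7, 2, 11): truth gives 11, best alternative gives 11.
Others report (7, 7, 7): truth gives 11, best alternative gives 11.
Others report (7, 7, 11): truth gives 11, best alternative gives 11.
(Remaining 21 profiles checked similarly; truth is weakly best in each.)
In every case the truthful report is at least as good as any alternative, so it is a dominant strategy.

Yes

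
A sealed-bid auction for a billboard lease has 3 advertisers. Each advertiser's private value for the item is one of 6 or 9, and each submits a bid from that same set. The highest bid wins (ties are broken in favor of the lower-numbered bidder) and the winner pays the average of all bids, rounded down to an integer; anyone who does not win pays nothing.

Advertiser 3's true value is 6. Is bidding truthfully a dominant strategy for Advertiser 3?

Yes

Check each profile of the others' bids and compare truth against every alternative bid.
Others bid (6, 6): truth gives 0, best alternative gives -1.
Others bid (6, 9): truth gives 0, best alternative gives 0.
Others bid (9, 6): truth gives 0, best alternative gives 0.
Others bid (9, 9): truth gives 0, best alternative gives 0.
In every case the truthful bid is at least as good as any alternative, so it is a dominant strategy.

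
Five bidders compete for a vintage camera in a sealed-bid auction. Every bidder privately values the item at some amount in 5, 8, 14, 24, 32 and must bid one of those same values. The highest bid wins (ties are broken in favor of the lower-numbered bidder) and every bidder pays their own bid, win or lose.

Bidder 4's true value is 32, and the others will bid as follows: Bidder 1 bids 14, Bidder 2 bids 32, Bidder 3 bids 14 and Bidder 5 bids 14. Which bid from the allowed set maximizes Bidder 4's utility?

5

Bid 5: loses but pays 5, utility -5.
Bid 8: loses but pays 8, utility -8.
Bid 14: loses but pays 14, utility -14.
Bid 24: loses but pays 24, utility -24.
Bid 32: loses but pays 32, utility -32.
The best choice is 5 with utility -5.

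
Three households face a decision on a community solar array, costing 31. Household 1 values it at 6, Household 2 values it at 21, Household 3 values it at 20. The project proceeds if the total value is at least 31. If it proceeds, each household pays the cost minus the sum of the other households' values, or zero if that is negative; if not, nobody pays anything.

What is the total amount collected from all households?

Total value 47 ≥ cost 31, so it is built.
Household 1: others sum to 41; max(0, 31 - 41) = 0.
Household 2: others sum to 26; max(0, 31 - 26) = 5.
Household 3: others sum to 27; max(0, 31 - 27) = 4.
Total collected = 0 + 5 + 4 = 9.

9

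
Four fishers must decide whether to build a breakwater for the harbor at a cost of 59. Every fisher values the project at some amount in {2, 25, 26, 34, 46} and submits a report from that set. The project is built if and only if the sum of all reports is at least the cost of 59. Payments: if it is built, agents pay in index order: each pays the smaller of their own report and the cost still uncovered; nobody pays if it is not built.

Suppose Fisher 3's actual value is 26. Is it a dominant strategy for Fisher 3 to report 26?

No

Consider the case where Fisher 1 reports 2, Fisher 2 reports 2 and Fisher 4 reports 34.
Truthful report 26: project built, pays 26, utility 26 - 26 = 0.
Report 25 instead: project built, pays 25, utility 26 - 25 = 1.
Since 1 > 0, reporting 25 is strictly better here, so truthful reporting is not dominant.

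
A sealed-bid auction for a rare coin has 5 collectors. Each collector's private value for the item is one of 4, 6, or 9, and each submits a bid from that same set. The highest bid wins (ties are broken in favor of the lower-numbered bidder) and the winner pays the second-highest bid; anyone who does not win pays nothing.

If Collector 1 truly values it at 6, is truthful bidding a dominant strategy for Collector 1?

Yes

Check each profile of the others' bids and compare truth against every alternative bid.
Others bid (4, 4, 4, 4): truth gives 2, best alternative gives 2.
Others bid (4, 4, 4, 6): truth gives 0, best alternative gives 0.
Others bid (4, 4, 4, 9): truth gives 0, best alternative gives 0.
Others bid (4, 4, 6, 4): truth gives 0, best alternative gives 0.
Others bid (4, 4, 6, 6): truth gives 0, best alternative gives 0.
Others bid (4, 4, 6, 9): truth gives 0, best alternative gives 0.
(Remaining 75 profiles checked similarly; truth is weakly best in each.)
In every case the truthful bid is at least as good as any alternative, so it is a dominant strategy.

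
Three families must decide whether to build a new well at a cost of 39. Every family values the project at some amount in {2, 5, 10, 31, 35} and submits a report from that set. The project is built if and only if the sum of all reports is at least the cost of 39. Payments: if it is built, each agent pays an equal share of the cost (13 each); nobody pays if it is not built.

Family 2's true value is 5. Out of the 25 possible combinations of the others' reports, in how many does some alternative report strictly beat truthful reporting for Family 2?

2

Others report (5, 31): truth gives -8; report 2 gives 0 > -8. Violating.
Others report (31, 5): truth gives -8; report 2 gives 0 > -8. Violating.
Others report (2, 2): truth gives 0; no alternative beats it.
Others report (2, 5): truth gives 0; no alternative beats it.
(Checking all 25 profiles: 2 have a profitable deviation, 23 do not.)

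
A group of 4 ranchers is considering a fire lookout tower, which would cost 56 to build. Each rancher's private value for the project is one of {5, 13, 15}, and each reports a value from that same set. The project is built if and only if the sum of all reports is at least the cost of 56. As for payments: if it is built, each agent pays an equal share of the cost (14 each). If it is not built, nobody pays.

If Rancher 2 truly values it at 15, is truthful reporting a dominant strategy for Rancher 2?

Yes

Check each profile of the others' reports and compare truth against every alternative report.
Others report (13, 13, 15): truth gives 1, best alternative gives 0.
Others report (13, 15, 13): truth gives 1, best alternative gives 0.
Others report (15, 13, 13): truth gives 1, best alternative gives 0.
Others report (13, 15, 15): truth gives 1, best alternative gives 1.
Others report (15, 13, 15): truth gives 1, best alternative gives 1.
Others report (15, 15, 13): truth gives 1, best alternative gives 1.
(Remaining 21 profiles checked similarly; truth is weakly best in each.)
In every case the truthful report is at least as good as any alternative, so it is a dominant strategy.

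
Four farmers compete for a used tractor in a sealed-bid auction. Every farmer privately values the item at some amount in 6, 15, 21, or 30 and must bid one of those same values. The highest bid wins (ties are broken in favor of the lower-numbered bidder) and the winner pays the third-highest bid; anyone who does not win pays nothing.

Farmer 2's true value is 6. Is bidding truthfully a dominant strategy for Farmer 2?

Check each profile of the others' bids and compare truth against every alternative bid.
Others bid (6, 15, 15): truth gives 0, best alternative gives -9.
Others bid (6, 6, 6): truth gives 0, best alternative gives 0.
Others bid (6, 6, 15): truth gives 0, best alternative gives 0.
Others bid (6, 6, 21): truth gives 0, best alternative gives 0.
Others bid (6, 6, 30): truth gives 0, best alternative gives 0.
Others bid (6, 15, 6): truth gives 0, best alternative gives 0.
(Remaining 58 profiles checked similarly; truth is weakly best in each.)
In every case the truthful bid is at least as good as any alternative, so it is a dominant strategy.

Yes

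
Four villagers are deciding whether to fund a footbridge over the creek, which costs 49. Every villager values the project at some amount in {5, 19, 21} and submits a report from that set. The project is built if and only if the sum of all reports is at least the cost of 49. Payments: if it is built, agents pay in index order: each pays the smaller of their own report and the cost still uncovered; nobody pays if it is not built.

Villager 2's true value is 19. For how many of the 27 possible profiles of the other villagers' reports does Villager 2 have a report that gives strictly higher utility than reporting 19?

17

Others report (5, 19, 21): truth gives 0; report 5 gives 14 > 0. Violating.
Others report (5, 21, 19): truth gives 0; report 5 gives 14 > 0. Violating.
Others report (5, 21, 21): truth gives 0; report 5 gives 14 > 0. Violating.
Others report (19, 5, 21): truth gives 0; report 5 gives 14 > 0. Violating.
Others report (5, 5, 5): truth gives 0; no alternative beats it.
Others report (5, 5, 19): truth gives 0; no alternative beats it.
(Checking all 27 profiles: 17 have a profitable deviation, 10 do not.)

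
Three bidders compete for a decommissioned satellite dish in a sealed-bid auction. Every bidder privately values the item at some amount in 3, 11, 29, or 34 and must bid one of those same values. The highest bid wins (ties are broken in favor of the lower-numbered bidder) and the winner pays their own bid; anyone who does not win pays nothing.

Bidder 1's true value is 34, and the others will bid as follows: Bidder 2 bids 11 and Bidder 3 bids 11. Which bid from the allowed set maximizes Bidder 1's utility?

Bid 3: loses, pays 0, utility 0.
Bid 11: wins, pays 11, utility 34 - 11 = 23.
Bid 29: wins, pays 29, utility 34 - 29 = 5.
Bid 34: wins, pays 34, utility 34 - 34 = 0.
The best choice is 11 with utility 23.

11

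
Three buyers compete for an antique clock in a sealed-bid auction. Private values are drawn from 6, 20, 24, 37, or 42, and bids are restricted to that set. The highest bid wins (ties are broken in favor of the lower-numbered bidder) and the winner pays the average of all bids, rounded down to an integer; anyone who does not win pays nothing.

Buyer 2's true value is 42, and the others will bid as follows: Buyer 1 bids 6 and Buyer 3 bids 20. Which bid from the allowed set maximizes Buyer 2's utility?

20

Bid 6: loses, pays 0, utility 0.
Bid 20: wins, pays 15, utility 42 - 15 = 27.
Bid 24: wins, pays 16, utility 42 - 16 = 26.
Bid 37: wins, pays 21, utility 42 - 21 = 21.
Bid 42: wins, pays 22, utility 42 - 22 = 20.
The best choice is 20 with utility 27.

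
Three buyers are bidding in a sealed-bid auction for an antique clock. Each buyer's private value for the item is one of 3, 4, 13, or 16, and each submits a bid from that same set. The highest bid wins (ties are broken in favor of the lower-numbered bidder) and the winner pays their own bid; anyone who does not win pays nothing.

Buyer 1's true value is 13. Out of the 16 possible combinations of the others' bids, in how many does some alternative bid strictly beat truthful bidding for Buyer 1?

4

Others bid (3, 3): truth gives 0; bid 3 gives 10 > 0. Violating.
Others bid (3, 4): truth gives 0; bid 4 gives 9 > 0. Violating.
Others bid (4, 3): truth gives 0; bid 4 gives 9 > 0. Violating.
Others bid (4, 4): truth gives 0; bid 4 gives 9 > 0. Violating.
Others bid (3, 13): truth gives 0; no alternative beats it.
Others bid (3, 16): truth gives 0; no alternative beats it.
(Checking all 16 profiles: 4 have a profitable deviation, 12 do not.)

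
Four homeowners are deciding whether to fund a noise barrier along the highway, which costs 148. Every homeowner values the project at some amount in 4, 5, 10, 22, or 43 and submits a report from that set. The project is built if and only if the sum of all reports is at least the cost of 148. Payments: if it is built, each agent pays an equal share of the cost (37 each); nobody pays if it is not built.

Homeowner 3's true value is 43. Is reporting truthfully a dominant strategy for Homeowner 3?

Yes

Check each profile of the others' reports and compare truth against every alternative report.
Others report (22, 43, 43): truth gives 6, best alternative gives 0.
Others report (43, 22, 43): truth gives 6, best alternative gives 0.
Others report (43, 43, 22): truth gives 6, best alternative gives 0.
Others report (43, 43, 43): truth gives 6, best alternative gives 6.
Others report (4, 4, 4): truth gives 0, best alternative gives 0.
Others report (4, 4, 5): truth gives 0, best alternative gives 0.
(Remaining 119 profiles checked similarly; truth is weakly best in each.)
In every case the truthful report is at least as good as any alternative, so it is a dominant strategy.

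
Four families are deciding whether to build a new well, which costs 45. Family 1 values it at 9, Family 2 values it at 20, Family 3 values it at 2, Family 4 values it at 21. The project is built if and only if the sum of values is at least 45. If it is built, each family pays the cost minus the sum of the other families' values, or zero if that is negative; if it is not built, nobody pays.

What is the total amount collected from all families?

Total value 52 ≥ cost 45, so it is built.
Family 1: others sum to 43; max(0, 45 - 43) = 2.
Family 2: others sum to 32; max(0, 45 - 32) = 13.
Family 3: others sum to 50; max(0, 45 - 50) = 0.
Family 4: others sum to 31; max(0, 45 - 31) = 14.
Total collected = 2 + 13 + 0 + 14 = 29.

29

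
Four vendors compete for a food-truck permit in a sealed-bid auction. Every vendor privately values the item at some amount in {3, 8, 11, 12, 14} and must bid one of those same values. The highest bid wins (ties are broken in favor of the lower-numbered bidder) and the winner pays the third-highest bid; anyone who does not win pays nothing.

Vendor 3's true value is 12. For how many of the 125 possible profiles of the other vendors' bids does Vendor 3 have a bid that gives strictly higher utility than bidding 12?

Others bid (3, 3, 14): truth gives 0; bid 14 gives 9 > 0. Violating.
Others bid (3, 8, 14): truth gives 0; bid 14 gives 4 > 0. Violating.
Others bid (3, 11, 14): truth gives 0; bid 14 gives 1 > 0. Violating.
Others bid (3, 12, 3): truth gives 0; bid 14 gives 9 > 0. Violating.
Others bid (3, 3, 3): truth gives 9; no alternative beats it.
Others bid (3, 3, 8): truth gives 9; no alternative beats it.
(Checking all 125 profiles: 27 have a profitable deviation, 98 do not.)

27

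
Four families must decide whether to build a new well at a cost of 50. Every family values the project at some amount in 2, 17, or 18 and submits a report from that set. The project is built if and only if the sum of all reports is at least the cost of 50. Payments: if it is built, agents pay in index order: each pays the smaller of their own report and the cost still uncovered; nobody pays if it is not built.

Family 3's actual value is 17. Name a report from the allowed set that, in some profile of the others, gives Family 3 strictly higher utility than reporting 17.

Suppose Family 1 reports 17, Family 2 reports 17 and Family 4 reports 17.
Report 17: project built, pays 16, utility 17 - 16 = 1.
Report 2: project built, pays 2, utility 17 - 2 = 15.
So reporting 2 beats truth here (15 > 1).

2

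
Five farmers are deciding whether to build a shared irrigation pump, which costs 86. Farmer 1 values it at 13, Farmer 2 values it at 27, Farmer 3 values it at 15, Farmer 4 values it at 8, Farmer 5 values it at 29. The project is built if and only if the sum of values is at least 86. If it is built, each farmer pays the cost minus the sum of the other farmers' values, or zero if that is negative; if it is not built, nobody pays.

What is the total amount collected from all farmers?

Total value 92 ≥ cost 86, so it is built.
Farmer 1: others sum to 79; max(0, 86 - 79) = 7.
Farmer 2: others sum to 65; max(0, 86 - 65) = 21.
Farmer 3: others sum to 77; max(0, 86 - 77) = 9.
Farmer 4: others sum to 84; max(0, 86 - 84) = 2.
Farmer 5: others sum to 63; max(0, 86 - 63) = 23.
Total collected = 7 + 21 + 9 + 2 + 23 = 62.

62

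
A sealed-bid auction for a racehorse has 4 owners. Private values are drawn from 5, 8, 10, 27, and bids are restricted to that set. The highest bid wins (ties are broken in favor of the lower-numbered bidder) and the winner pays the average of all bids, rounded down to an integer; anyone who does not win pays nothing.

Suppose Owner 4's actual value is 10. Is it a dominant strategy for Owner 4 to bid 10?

Consider the case where Owner 1 bids 5, Owner 2 bids 5 and Owner 3 bids 5.
Truthful bid 10: wins, pays 6, utility 10 - 6 = 4.
Bid 8 instead: wins, pays 5, utility 10 - 5 = 5.
Since 5 > 4, bidding 8 is strictly better here, so truthful bidding is not dominant.

No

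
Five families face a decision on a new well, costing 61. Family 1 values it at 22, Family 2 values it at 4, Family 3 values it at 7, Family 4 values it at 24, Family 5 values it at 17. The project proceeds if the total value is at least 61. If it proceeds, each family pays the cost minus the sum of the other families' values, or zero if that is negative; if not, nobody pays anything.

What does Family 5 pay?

Total value 74 ≥ cost 61, so the project is built.
The other families' values sum to 57.
Cost minus that sum is 61 - 57 = 4.

4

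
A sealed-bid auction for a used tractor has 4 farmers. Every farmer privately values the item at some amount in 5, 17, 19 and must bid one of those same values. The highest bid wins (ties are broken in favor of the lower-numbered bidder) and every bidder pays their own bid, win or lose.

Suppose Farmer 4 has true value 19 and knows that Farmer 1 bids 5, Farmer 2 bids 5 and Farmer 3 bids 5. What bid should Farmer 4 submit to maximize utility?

Bid 5: loses but pays 5, utility -5.
Bid 17: wins, pays 17, utility 19 - 17 = 2.
Bid 19: wins, pays 19, utility 19 - 19 = 0.
The best choice is 17 with utility 2.

17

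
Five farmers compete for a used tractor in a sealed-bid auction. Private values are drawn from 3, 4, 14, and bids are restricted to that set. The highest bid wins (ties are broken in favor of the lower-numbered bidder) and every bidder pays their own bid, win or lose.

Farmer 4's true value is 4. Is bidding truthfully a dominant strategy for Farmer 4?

No

Consider the case where Farmer 1 bids 3, Farmer 2 bids 3, Farmer 3 bids 3 and Farmer 5 bids 14.
Truthful bid 4: loses but pays 4, utility -4.
Bid 3 instead: loses but pays 3, utility -3.
Since -3 > -4, bidding 3 is strictly better here, so truthful bidding is not dominant.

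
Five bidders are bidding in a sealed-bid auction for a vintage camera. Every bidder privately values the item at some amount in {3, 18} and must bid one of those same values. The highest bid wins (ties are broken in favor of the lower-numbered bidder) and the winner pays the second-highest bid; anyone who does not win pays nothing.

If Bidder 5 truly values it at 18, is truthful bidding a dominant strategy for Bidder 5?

Check each profile of the others' bids and compare truth against every alternative bid.
Others bid (3, 3, 3, 3): truth gives 15, best alternative gives 0.
Others bid (3, 3, 3, 18): truth gives 0, best alternative gives 0.
Others bid (3, 3, 18, 3): truth gives 0, best alternative gives 0.
Others bid (3, 3, 18, 18): truth gives 0, best alternative gives 0.
Others bid (3, 18, 3, 3): truth gives 0, best alternative gives 0.
Others bid (3, 18, 3, 18): truth gives 0, best alternative gives 0.
(Remaining 10 profiles checked similarly; truth is weakly best in each.)
In every case the truthful bid is at least as good as any alternative, so it is a dominant strategy.

Yes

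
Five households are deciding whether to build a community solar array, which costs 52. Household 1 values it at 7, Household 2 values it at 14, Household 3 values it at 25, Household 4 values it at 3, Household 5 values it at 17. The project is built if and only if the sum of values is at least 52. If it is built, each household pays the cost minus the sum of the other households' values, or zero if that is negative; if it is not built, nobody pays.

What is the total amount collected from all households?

14

Total value 66 ≥ cost 52, so it is built.
Household 1: others sum to 59; max(0, 52 - 59) = 0.
Household 2: others sum to 52; max(0, 52 - 52) = 0.
Household 3: others sum to 41; max(0, 52 - 41) = 11.
Household 4: others sum to 63; max(0, 52 - 63) = 0.
Household 5: others sum to 49; max(0, 52 - 49) = 3.
Total collected = 0 + 0 + 11 + 0 + 3 = 14.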